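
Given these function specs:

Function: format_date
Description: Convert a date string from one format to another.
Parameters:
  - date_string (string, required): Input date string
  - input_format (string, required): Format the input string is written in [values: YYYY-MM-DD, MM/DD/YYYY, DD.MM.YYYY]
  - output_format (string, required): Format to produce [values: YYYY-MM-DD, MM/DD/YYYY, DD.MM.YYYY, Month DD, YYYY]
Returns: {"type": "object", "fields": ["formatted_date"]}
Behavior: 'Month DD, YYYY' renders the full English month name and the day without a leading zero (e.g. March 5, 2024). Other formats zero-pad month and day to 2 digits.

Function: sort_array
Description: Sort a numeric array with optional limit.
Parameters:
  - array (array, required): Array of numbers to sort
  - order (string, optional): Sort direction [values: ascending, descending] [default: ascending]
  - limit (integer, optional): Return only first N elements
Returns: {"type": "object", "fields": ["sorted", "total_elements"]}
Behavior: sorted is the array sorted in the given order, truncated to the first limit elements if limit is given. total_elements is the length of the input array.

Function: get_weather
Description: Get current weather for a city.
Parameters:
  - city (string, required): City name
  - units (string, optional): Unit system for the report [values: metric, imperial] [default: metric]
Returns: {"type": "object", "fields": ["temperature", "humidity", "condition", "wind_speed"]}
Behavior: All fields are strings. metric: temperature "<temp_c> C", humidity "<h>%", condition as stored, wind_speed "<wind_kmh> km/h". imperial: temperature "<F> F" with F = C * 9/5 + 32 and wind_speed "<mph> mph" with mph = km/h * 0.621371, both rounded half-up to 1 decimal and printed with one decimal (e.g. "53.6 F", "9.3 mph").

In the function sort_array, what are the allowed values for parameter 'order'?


The sort_array spec declares:
  - order (string, optional): Sort direction [values: ascending, descending] [default: ascending]
Allowed values:
ascending, descending


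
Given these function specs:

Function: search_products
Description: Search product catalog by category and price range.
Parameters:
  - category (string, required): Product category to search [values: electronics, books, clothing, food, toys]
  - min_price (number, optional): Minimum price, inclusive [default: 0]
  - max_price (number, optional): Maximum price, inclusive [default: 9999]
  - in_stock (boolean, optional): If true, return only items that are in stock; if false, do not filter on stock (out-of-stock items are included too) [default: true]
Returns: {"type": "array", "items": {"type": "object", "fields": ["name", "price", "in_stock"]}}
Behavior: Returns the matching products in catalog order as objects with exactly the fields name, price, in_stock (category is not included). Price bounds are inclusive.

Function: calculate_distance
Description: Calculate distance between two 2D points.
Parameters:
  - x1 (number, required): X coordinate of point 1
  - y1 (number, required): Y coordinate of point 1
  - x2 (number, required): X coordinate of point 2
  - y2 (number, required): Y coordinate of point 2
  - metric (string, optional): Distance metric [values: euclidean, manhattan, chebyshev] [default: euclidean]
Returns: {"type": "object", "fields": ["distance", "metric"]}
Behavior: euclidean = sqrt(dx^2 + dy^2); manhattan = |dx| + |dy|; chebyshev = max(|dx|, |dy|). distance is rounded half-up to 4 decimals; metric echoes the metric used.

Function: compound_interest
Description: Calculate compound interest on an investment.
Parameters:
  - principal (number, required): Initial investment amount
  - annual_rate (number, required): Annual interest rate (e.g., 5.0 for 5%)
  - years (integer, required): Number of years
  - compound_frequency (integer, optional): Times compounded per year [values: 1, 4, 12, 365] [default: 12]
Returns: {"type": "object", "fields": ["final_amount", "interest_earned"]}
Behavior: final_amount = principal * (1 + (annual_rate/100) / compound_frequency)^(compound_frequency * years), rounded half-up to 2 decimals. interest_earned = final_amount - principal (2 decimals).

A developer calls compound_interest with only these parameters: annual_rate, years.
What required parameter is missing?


Required parameters: principal, annual_rate, years
Provided: annual_rate, years
Missing: principal
principal


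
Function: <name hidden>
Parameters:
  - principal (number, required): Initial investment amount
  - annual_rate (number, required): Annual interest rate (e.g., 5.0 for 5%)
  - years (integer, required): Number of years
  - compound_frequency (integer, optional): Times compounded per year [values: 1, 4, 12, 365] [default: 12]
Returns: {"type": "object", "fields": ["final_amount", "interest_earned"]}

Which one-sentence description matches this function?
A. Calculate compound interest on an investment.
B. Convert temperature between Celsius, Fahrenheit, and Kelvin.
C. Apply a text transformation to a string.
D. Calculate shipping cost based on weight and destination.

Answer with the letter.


Parameters principal, annual_rate, years, compound_frequency and return ["final_amount", "interest_earned"] fit: Calculate compound interest on an investment.
A


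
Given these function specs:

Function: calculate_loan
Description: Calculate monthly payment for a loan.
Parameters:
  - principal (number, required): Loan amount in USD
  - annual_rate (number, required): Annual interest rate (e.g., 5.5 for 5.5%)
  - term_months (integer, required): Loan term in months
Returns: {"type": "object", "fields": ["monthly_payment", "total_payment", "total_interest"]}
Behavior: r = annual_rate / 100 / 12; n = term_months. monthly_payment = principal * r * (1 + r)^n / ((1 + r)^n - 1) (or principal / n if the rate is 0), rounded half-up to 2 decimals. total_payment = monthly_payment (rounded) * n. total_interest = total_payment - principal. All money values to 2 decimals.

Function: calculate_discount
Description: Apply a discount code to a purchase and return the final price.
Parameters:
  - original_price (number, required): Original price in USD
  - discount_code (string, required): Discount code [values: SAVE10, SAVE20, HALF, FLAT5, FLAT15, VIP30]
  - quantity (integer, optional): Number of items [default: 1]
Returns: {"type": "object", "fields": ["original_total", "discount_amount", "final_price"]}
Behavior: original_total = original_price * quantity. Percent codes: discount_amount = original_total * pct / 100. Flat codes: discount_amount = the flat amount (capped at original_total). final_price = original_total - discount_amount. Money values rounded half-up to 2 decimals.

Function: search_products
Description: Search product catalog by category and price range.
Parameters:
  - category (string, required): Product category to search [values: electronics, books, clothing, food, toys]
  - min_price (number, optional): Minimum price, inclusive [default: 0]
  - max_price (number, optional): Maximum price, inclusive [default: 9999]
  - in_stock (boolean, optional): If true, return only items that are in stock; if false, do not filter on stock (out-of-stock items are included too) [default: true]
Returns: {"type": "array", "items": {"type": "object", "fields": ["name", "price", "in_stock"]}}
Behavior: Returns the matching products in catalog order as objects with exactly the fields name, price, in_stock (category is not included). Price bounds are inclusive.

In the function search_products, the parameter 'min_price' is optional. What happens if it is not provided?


The search_products spec declares:
  - min_price (number, optional): Minimum price, inclusive [default: 0]
It defaults to 0


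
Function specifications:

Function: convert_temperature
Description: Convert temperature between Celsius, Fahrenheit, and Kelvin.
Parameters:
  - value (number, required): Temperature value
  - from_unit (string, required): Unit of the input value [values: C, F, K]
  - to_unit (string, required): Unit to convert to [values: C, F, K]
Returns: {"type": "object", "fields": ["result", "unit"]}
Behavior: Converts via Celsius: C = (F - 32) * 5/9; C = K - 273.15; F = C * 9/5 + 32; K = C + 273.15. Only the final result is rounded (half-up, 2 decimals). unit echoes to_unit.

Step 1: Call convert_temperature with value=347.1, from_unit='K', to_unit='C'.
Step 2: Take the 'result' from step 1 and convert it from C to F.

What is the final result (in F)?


Step 1: convert_temperature(value=347.1, from_unit=K, to_unit=C)
  To C: 347.1 - 273.15 = 73.95
  Target is C: 73.95
  Round to 2 decimals: 73.95
  -> result = 73.95 C
Step 2: convert_temperature(value=73.95, from_unit=C, to_unit=F)
  Input already in C: 73.95
  To F: 73.95 * 9/5 + 32 = 165.11
  Round to 2 decimals: 165.11
  -> result = 165.11 F
165.11 F


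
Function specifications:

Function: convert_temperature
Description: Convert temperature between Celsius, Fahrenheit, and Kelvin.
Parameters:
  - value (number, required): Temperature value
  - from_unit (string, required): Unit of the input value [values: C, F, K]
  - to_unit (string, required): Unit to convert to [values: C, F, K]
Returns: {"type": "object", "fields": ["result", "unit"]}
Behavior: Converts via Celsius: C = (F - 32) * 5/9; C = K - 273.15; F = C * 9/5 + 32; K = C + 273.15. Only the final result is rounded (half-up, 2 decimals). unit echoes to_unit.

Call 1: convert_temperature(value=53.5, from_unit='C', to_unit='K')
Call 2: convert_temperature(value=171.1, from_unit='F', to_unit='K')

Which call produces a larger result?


Call 1:
  Input already in C: 53.5
  To K: 53.5 + 273.15 = 326.65
  Round to 2 decimals: 326.65
  -> 326.65 K
Call 2:
  To C: (171.1 - 32) * 5/9 = 77.277778
  To K: 77.277778 + 273.15 = 350.427778
  Round to 2 decimals: 350.43
  -> 350.43 K
Call 2 (350.43 K)


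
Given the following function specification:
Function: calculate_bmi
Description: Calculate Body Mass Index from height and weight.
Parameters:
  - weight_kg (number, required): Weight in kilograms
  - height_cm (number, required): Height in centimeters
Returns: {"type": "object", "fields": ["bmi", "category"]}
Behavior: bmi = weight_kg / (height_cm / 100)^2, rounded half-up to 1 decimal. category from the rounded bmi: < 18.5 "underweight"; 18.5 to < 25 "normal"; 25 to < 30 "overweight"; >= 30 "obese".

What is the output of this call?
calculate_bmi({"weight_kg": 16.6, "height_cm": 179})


height_m = 179 / 100 = 1.79
bmi = 16.6 / 1.79^2 = 16.6 / 3.2041 = 5.180862 -> 5.2
5.2 < 18.5 -> underweight
Output:
{"bmi": 5.2, "category": "underweight"}


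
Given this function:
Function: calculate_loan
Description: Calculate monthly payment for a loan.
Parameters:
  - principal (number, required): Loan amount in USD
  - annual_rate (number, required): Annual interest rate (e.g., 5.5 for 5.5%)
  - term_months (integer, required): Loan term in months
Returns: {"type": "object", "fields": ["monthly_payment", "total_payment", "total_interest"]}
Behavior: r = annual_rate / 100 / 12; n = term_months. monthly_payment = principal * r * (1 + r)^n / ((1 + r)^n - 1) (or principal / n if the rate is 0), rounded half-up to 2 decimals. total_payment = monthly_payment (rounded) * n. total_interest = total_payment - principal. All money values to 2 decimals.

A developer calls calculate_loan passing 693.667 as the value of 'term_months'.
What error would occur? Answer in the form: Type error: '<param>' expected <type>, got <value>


Spec: 'term_months' is declared as integer; 693.667 is a non-integer number.
Type error: 'term_months' expected integer, got 693.667


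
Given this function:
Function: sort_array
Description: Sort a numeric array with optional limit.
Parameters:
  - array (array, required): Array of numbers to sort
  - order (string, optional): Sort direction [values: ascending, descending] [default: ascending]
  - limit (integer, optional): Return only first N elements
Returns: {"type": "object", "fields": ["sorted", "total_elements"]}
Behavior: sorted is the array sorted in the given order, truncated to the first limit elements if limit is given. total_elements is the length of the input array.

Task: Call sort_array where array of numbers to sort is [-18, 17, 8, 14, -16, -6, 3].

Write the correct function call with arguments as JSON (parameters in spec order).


Mapping each described value to its parameter name:
  'Array of numbers to sort' -> array = [-18, 17, 8, 14, -16, -6, 3]
sort_array({"array": [-18, 17, 8, 14, -16, -6, 3]})


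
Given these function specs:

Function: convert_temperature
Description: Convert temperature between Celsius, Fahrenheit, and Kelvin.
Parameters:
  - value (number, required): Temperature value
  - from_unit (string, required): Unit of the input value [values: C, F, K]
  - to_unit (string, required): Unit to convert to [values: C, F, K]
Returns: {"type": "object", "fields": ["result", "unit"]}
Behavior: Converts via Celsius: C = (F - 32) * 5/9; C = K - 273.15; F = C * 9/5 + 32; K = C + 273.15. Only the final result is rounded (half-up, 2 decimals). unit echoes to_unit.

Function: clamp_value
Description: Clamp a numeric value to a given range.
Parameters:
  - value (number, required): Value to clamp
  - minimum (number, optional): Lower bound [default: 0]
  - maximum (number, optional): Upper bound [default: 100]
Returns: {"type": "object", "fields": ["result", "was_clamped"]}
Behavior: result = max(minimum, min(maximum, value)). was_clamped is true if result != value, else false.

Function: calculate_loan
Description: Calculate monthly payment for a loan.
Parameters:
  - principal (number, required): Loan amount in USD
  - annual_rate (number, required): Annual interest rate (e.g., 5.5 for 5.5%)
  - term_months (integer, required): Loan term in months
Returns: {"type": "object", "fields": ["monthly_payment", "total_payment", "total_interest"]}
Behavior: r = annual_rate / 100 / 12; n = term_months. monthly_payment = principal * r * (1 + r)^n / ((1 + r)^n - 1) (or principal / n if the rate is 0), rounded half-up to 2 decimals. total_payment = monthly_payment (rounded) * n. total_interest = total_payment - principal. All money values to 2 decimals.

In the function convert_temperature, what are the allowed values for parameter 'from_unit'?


The convert_temperature spec declares:
  - from_unit (string, required): Unit of the input value [values: C, F, K]
Allowed values:
C, F, K


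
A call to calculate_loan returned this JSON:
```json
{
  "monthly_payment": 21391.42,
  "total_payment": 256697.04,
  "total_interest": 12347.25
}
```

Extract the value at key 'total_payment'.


256697.04


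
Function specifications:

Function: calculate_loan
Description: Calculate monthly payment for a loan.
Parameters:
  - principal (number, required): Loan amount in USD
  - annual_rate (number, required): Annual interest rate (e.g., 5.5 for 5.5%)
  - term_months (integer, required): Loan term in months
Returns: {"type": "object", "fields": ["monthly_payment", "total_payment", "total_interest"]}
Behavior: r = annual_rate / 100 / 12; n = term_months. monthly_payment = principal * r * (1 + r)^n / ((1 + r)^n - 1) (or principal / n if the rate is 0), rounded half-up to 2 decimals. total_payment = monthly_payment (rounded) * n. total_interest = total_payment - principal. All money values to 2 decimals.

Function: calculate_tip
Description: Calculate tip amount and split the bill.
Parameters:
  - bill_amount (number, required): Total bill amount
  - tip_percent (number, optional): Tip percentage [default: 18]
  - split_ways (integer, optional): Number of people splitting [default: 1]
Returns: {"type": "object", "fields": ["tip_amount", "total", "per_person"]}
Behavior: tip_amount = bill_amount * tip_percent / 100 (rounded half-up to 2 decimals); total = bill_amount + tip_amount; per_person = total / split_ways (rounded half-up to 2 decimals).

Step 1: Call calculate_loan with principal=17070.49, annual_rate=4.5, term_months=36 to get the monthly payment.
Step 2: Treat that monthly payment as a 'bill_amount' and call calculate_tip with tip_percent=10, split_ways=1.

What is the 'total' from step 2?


Step 1: calculate_loan(principal=17070.49, annual_rate=4.5, term_months=36)
  r = 4.5 / 100 / 12 = 0.00375 (keep full precision)
  (1 + r)^36 = 1.14424783
  monthly_payment = 17070.49 * 0.00375 * 1.14424783 / (1.14424783 - 1) = 507.794577 -> 507.79
  total_payment = 507.79 * 36 = 18280.44
  total_interest = 18280.44 - 17070.49 = 1209.95
  -> monthly_payment = 507.79
Step 2: calculate_tip(bill_amount=507.79, tip_percent=10, split_ways=1)
  tip_amount = 507.79 * 10/100 = 50.779 -> 50.78
  total = 507.79 + 50.78 = 558.57
  per_person = 558.57 / 1 = 558.57 -> 558.57
  -> total = 558.57
$558.57


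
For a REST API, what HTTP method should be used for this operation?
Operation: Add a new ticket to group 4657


GET = read, POST = create, PUT = update/replace, DELETE = remove
This operation is a create.
POST


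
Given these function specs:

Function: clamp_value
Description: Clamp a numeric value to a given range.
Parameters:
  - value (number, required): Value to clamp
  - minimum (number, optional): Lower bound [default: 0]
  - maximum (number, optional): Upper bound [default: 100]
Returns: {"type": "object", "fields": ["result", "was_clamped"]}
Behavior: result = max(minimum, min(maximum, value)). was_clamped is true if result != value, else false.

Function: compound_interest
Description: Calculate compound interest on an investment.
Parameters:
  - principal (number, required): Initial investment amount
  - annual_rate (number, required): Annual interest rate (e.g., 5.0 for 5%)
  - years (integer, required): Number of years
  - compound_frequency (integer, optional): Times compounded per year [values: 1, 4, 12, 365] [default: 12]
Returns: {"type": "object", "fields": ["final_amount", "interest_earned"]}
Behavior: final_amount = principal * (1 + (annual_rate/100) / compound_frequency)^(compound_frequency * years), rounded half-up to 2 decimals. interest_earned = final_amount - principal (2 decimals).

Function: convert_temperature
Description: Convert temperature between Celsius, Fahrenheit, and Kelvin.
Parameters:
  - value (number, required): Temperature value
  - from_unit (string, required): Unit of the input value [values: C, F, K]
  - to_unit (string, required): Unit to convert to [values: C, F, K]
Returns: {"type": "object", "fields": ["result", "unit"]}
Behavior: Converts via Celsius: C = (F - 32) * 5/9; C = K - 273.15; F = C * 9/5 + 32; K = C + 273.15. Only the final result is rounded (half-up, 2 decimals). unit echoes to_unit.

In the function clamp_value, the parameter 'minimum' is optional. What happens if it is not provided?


The clamp_value spec declares:
  - minimum (number, optional): Lower bound [default: 0]
It defaults to 0


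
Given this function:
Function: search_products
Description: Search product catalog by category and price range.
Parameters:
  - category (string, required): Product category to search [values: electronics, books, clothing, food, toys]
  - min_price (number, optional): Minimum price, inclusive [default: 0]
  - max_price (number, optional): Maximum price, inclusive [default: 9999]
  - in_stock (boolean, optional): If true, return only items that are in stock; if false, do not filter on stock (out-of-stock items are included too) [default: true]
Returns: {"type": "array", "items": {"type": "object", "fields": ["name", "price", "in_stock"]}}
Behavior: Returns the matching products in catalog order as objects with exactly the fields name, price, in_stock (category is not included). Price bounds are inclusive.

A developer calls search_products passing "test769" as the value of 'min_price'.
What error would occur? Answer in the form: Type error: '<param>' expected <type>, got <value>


Spec: 'min_price' is declared as number; "test769" is a string.
Type error: 'min_price' expected number, got "test769"


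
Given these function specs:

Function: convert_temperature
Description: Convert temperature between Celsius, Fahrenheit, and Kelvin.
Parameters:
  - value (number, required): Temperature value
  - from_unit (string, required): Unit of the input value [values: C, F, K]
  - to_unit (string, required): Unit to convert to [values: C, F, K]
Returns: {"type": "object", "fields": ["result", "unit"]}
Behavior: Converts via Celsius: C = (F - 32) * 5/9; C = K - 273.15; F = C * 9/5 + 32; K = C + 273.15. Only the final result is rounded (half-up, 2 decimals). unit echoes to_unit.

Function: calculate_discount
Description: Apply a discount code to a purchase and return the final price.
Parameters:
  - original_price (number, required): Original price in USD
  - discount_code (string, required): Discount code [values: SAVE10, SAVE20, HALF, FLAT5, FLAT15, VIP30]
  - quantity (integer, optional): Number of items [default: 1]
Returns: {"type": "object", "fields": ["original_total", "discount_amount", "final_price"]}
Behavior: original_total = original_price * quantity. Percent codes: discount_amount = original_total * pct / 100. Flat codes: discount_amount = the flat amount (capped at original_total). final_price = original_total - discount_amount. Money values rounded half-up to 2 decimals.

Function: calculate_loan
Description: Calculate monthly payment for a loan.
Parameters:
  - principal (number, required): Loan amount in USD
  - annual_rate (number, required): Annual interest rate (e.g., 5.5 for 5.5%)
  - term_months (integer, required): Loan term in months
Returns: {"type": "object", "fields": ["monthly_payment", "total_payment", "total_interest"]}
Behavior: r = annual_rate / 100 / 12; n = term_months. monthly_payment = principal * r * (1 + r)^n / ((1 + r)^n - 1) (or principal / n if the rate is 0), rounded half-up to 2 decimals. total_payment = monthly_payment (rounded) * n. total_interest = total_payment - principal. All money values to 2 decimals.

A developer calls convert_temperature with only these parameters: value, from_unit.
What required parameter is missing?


Required parameters: value, from_unit, to_unit
Provided: value, from_unit
Missing: to_unit
to_unit


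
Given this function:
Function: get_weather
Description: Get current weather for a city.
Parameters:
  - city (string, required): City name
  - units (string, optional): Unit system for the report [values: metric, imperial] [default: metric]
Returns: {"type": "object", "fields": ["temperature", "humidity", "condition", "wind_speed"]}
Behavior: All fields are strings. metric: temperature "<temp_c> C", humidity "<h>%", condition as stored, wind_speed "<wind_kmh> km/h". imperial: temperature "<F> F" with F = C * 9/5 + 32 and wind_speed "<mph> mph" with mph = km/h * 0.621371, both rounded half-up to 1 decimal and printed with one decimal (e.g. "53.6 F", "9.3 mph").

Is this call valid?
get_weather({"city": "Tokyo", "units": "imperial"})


Checking all required parameters present and types match... All valid.
Valid


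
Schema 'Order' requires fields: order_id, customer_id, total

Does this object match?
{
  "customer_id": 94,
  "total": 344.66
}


Checking required fields...
Missing: order_id
Invalid - missing required field 'order_id'


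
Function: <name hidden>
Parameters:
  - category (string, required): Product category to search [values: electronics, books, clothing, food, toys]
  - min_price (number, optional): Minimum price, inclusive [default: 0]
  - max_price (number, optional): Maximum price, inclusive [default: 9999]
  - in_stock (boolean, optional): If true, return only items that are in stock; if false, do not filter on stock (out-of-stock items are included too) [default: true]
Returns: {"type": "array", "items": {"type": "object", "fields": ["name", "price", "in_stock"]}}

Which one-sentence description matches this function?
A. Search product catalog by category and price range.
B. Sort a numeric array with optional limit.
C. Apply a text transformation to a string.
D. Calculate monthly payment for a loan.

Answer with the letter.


Parameters category, min_price, max_price, in_stock and return "array" fit: Search product catalog by category and price range.
A


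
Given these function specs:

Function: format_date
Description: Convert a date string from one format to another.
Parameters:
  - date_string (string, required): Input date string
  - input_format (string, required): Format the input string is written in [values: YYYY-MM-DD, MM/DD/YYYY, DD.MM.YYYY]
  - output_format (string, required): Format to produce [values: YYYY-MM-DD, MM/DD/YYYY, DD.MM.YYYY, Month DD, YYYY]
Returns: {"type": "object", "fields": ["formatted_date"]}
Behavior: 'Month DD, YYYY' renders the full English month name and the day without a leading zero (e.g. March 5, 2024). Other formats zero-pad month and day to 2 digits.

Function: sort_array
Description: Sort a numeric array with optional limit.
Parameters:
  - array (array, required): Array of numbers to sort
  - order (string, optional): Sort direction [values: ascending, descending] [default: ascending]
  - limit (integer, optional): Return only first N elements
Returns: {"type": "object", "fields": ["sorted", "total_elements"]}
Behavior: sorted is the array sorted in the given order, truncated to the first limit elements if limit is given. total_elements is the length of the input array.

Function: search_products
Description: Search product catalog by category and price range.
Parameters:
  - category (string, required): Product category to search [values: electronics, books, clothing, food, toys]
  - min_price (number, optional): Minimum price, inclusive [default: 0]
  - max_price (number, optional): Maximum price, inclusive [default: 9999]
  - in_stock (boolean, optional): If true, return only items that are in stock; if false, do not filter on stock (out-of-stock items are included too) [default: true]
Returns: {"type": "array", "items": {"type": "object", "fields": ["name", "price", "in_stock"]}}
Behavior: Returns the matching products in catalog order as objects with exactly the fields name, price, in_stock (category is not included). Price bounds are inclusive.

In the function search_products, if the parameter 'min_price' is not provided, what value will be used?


The search_products spec declares:
  - min_price (number, optional): Minimum price, inclusive [default: 0]
Default:
0


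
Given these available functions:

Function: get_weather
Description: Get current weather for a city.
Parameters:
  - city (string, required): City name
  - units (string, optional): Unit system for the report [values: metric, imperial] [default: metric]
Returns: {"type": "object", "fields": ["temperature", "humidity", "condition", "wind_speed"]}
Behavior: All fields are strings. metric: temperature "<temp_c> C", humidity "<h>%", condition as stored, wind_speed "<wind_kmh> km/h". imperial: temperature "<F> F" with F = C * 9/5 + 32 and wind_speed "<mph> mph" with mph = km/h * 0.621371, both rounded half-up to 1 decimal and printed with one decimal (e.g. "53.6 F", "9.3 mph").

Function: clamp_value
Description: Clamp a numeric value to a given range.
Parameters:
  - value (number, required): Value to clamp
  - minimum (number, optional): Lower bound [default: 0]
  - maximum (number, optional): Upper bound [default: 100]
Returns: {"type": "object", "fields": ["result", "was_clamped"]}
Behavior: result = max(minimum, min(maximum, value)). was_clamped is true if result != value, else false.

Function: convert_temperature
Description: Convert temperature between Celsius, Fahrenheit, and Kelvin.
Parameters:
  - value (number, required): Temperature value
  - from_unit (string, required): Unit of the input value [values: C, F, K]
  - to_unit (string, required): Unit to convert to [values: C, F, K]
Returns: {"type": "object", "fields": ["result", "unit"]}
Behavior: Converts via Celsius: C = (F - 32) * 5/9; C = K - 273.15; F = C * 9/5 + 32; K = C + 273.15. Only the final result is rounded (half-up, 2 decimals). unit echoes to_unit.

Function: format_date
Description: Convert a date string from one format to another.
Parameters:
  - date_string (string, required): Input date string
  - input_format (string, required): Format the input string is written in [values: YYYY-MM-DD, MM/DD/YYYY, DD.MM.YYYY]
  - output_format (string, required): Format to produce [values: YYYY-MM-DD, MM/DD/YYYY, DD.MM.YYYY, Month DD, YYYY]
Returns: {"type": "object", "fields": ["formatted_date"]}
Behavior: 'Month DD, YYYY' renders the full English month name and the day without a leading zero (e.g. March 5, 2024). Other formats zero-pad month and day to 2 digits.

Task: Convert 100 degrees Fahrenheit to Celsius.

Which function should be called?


The task needs a function whose description is: Convert temperature between Celsius, Fahrenheit, and Kelvin.
convert_temperature


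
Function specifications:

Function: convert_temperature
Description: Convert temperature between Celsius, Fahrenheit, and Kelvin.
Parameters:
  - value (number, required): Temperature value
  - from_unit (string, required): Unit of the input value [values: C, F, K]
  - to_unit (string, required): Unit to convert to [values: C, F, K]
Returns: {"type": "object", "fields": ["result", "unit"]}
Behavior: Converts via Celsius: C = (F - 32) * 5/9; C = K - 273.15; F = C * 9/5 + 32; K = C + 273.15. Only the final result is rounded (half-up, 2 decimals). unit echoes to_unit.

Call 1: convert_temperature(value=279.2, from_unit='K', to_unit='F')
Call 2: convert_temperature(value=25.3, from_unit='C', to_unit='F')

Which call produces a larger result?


Call 1:
  To C: 279.2 - 273.15 = 6.05
  To F: 6.05 * 9/5 + 32 = 42.89
  Round to 2 decimals: 42.89
  -> 42.89 F
Call 2:
  Input already in C: 25.3
  To F: 25.3 * 9/5 + 32 = 77.54
  Round to 2 decimals: 77.54
  -> 77.54 F
Call 2 (77.54 F)


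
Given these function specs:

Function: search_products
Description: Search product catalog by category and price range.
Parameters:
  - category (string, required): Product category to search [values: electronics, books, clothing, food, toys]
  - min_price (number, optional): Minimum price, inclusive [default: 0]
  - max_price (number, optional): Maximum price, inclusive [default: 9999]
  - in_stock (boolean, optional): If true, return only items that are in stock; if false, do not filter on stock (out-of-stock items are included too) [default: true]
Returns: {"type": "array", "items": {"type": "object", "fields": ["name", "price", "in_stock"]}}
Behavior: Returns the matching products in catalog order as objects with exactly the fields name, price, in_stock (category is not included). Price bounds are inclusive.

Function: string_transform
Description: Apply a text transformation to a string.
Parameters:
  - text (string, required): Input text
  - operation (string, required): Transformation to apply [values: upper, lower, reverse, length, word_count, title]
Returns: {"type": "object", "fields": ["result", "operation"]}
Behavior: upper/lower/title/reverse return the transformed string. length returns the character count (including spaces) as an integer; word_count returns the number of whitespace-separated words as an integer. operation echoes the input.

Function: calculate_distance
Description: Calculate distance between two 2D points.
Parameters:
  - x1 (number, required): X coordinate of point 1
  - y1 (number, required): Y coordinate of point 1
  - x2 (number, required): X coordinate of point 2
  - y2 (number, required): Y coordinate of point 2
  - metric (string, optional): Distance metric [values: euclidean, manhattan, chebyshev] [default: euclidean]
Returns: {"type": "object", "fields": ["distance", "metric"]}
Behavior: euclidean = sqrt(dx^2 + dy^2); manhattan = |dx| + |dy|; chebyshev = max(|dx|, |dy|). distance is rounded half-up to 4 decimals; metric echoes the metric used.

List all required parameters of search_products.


Parameters of search_products and their required/optional flag:
  category: required
  min_price: optional
  max_price: optional
  in_stock: optional
category


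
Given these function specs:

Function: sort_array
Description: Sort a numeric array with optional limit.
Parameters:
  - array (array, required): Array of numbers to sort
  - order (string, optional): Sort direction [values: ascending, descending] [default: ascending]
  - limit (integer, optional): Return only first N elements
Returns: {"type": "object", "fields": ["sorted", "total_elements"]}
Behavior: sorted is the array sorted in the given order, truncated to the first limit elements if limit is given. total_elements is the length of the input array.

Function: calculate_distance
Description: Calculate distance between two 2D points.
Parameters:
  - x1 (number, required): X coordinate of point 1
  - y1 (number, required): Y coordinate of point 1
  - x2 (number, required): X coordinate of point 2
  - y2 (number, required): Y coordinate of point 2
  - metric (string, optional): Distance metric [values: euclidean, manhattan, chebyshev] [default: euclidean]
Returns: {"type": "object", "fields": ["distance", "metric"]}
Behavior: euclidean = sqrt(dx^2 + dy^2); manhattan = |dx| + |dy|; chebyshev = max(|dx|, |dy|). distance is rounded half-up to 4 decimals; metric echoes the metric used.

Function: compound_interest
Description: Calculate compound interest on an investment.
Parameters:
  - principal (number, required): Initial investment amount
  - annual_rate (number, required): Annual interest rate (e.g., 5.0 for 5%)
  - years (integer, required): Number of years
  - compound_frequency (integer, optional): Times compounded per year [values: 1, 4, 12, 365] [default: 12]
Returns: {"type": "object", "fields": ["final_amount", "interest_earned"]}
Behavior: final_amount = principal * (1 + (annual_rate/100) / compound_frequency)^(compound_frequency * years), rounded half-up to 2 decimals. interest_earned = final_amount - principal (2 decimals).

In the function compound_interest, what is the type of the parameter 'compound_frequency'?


The compound_interest spec declares:
  - compound_frequency (integer, optional): Times compounded per year [values: 1, 4, 12, 365] [default: 12]
Type:
integer


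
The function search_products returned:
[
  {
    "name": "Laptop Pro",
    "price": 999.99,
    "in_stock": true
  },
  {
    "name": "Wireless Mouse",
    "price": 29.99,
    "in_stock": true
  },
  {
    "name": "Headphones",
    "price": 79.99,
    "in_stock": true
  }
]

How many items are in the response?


Items: Laptop Pro, Wireless Mouse, Headphones
3


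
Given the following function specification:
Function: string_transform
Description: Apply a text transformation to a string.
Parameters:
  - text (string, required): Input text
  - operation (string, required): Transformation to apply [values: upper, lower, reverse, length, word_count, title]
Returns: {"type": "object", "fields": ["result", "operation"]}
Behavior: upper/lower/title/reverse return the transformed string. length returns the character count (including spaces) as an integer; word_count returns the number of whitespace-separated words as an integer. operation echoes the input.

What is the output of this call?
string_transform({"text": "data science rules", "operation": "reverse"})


reverse('data science rules') = 'selur ecneics atad'
Output:
{"result": "selur ecneics atad", "operation": "reverse"}


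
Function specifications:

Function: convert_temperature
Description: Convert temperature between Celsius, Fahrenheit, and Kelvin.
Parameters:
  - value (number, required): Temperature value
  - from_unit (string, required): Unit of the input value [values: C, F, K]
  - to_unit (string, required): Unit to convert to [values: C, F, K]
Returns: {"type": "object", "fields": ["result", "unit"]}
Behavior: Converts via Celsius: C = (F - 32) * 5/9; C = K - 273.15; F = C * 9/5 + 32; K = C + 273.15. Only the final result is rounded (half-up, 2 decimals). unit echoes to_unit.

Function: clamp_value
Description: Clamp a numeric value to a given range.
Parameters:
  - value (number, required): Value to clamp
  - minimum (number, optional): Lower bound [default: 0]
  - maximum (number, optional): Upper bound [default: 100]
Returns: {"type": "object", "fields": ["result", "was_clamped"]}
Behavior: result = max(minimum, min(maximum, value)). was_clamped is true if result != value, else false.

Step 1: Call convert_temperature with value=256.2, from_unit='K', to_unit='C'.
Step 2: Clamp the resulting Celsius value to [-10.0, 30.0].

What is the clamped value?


Step 1: convert_temperature(value=256.2, from_unit=K, to_unit=C)
  To C: 256.2 - 273.15 = -16.95
  Target is C: -16.95
  Round to 2 decimals: -16.95
  -> result = -16.95 C
Step 2: clamp_value(value=-16.95, minimum=-10.0, maximum=30.0)
  result = max(-10.0, min(30.0, -16.95)) = max(-10.0, -16.95) = -10.0
  was_clamped = (-10.0 != -16.95) = true
  -> result = -10.0
-10.0


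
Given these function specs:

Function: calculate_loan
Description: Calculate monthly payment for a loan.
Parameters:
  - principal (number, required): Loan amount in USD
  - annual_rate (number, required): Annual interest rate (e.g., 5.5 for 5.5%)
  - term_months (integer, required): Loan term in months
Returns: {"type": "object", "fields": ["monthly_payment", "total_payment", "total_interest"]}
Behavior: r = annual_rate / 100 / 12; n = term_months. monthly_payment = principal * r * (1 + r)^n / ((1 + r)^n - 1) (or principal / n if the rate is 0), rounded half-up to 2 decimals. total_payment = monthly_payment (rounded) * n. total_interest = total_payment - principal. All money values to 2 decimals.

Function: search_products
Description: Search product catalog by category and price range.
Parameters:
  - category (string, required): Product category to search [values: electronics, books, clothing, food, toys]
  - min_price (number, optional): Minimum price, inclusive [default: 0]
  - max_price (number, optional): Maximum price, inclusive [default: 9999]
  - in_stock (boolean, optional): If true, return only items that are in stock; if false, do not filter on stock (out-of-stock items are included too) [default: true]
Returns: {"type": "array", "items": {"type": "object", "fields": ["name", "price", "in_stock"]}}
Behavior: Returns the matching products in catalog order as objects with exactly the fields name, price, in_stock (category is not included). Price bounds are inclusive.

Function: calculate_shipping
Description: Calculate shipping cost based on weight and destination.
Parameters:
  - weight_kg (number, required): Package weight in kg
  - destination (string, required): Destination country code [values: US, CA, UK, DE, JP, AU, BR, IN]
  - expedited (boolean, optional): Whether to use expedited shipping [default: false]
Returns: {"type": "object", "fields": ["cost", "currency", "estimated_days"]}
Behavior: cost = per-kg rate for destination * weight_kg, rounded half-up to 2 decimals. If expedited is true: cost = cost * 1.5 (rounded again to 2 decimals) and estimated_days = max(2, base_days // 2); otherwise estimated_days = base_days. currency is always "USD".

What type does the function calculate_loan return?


The calculate_loan spec declares Returns: {"type": "object", "fields": ["monthly_payment", "total_payment", "total_interest"]}
Type:
object


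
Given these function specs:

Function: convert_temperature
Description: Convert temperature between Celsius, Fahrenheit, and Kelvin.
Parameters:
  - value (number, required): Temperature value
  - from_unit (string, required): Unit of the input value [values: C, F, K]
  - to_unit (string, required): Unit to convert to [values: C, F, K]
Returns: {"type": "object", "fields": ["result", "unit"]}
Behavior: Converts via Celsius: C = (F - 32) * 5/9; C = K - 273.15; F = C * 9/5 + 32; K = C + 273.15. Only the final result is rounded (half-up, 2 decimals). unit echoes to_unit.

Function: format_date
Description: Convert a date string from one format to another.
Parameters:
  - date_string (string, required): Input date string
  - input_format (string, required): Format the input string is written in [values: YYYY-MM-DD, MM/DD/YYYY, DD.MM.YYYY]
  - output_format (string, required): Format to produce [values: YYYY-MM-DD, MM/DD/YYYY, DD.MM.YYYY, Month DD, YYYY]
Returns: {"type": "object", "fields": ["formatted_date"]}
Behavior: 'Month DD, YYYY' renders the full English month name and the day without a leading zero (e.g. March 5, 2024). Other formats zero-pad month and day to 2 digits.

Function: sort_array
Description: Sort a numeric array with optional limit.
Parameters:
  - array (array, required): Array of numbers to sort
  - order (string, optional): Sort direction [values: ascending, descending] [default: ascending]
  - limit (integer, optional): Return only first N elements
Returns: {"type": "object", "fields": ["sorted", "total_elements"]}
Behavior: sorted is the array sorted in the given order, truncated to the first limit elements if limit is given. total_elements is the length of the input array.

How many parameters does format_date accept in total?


Parameters of format_date: date_string (required), input_format (required), output_format (required)
Total:
3
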